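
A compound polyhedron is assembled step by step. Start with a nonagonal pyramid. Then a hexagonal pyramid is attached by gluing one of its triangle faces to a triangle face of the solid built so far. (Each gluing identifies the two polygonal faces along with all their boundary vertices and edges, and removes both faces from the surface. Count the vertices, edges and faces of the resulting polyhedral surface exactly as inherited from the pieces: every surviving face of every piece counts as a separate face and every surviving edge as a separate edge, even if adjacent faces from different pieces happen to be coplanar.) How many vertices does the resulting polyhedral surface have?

A nonagonal pyramid: V=10, E=18, F=10.
Attach a hexagonal pyramid (V=7, E=12, F=7) along a 3-gon: merge 3 vertices and 3 edges, delete both glued faces → V=14, E=27, F=15.
Check: V − E + F = 14 − 27 + 15 = 2.

14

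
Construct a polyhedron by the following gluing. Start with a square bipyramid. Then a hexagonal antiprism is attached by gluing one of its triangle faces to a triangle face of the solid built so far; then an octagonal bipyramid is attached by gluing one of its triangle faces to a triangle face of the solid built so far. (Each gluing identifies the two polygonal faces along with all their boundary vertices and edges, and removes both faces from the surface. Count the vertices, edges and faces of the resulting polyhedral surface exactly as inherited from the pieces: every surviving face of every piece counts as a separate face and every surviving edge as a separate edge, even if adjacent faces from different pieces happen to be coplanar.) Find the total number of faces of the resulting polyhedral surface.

34

A square bipyramid: V=6, E=12, F=8.
Attach a hexagonal antiprism (V=12, E=24, F=14) along a 3-gon: merge 3 vertices and 3 edges, delete both glued faces → V=15, E=33, F=20.
Attach an octagonal bipyramid (V=10, E=24, F=16) along a 3-gon: merge 3 vertices and 3 edges, delete both glued faces → V=22, E=54, F=34.
Check: V − E + F = 22 − 54 + 34 = 2.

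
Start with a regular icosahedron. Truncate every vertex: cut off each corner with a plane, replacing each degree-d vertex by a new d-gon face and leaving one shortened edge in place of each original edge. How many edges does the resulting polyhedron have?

90

The base solid has V = 12, E = 30, F = 20.
Truncation replaces each original edge-end by a new vertex, so V′ = 2E = 60.
Each original edge survives, and each old vertex of degree d contributes d new edges; summing degrees gives Σd = 2E, so E′ = E + 2E = 3E = 90.
Each original face survives and each original vertex becomes one new face: F′ = F + V = 32.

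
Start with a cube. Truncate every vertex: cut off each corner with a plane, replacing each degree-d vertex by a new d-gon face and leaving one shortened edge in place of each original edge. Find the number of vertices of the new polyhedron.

24

The base solid has V = 8, E = 12, F = 6.
Truncation replaces each original edge-end by a new vertex, so V′ = 2E = 24.
Each original edge survives, and each old vertex of degree d contributes d new edges; summing degrees gives Σd = 2E, so E′ = E + 2E = 3E = 36.
Each original face survives and each original vertex becomes one new face: F′ = F + V = 14.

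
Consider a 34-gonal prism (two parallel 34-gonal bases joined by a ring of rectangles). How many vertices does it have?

68

A prism on an n-gon has two n-gon bases and n rectangular sides: V = 2·34 = 68, E = 3·34 = 102, F = 34 + 2 = 36.
Check: V − E + F = 68 − 102 + 36 = 2.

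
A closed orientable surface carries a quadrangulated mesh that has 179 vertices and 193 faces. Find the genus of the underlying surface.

Every face is a square, so 2E = 4·193 = 772, giving E = 386.
χ = V − E + F = 179 − 386 + 193 = -14.
For a closed orientable surface χ = 2 − 2g, so g = (2 − (-14))/2 = 8.

8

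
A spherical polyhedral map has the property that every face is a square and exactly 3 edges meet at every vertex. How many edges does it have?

12

Each face has 4 edges and each edge borders two faces, so 2E = 4F.
Each vertex has degree 3, so 3V = 2E and hence V = 4F/3.
Euler: V − E + F = 2 ⇒ (4F/3) − (4F/2) + F = 2.
Multiply by 6: (8 − 12 + 6)F = 12, i.e. 2F = 12.
So F = 6, E = 4·6/2 = 12, V = 4·6/3 = 8.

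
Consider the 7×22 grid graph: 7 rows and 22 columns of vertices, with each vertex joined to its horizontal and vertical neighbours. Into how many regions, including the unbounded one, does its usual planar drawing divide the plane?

127

The grid has V = 7·22 = 154 vertices and E = 7·21 + 22·6 = 279 edges.
F = 2 − V + E = 2 − 154 + 279 = 127.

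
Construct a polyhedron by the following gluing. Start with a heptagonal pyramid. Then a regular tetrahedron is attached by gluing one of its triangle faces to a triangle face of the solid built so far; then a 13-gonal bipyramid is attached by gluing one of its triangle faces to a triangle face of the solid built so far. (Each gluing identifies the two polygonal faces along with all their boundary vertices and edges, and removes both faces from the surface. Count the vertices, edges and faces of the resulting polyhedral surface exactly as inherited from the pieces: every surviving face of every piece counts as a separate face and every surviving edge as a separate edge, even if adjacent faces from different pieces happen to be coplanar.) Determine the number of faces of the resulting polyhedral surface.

34

A heptagonal pyramid: V=8, E=14, F=8.
Attach a regular tetrahedron (V=4, E=6, F=4) along a 3-gon: merge 3 vertices and 3 edges, delete both glued faces → V=9, E=17, F=10.
Attach a 13-gonal bipyramid (V=15, E=39, F=26) along a 3-gon: merge 3 vertices and 3 edges, delete both glued faces → V=21, E=53, F=34.
Check: V − E + F = 21 − 53 + 34 = 2.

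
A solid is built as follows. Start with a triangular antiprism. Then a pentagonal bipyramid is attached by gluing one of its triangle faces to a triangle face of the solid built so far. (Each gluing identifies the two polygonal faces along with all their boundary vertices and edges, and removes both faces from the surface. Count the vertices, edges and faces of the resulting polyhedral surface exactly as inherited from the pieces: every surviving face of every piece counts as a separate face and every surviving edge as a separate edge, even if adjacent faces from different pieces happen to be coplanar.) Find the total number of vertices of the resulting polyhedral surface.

10

A triangular antiprism: V=6, E=12, F=8.
Attach a pentagonal bipyramid (V=7, E=15, F=10) along a 3-gon: merge 3 vertices and 3 edges, delete both glued faces → V=10, E=24, F=16.
Check: V − E + F = 10 − 24 + 16 = 2.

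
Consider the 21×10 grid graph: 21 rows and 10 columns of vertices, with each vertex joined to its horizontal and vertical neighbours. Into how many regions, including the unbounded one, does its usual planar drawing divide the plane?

181

The grid has V = 21·10 = 210 vertices and E = 21·9 + 10·20 = 389 edges.
F = 2 − V + E = 2 − 210 + 389 = 181.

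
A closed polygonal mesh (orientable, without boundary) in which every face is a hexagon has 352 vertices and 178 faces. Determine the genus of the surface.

3

Every face is a hexagon, so 2E = 6·178 = 1068, giving E = 534.
χ = V − E + F = 352 − 534 + 178 = -4.
For a closed orientable surface χ = 2 − 2g, so g = (2 − (-4))/2 = 3.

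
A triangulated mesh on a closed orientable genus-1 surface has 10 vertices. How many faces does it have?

20

χ = 2 − 2·1 = 0, and every face is a triangle so 3F = 2E.
V − E + F = 0 with E = 3F/2 gives 10 − (3/2 − 1)·F = 0, so F = 20 and E = 30.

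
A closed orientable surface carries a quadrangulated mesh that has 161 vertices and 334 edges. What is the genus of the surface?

4

Every face is a square and each edge borders two faces, so 4F = 2·334, giving F = 167.
χ = V − E + F = 161 − 334 + 167 = -6.
For a closed orientable surface χ = 2 − 2g, so g = (2 − (-6))/2 = 4.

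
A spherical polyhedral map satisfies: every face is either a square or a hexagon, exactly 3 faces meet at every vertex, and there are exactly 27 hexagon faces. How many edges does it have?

93

Let x be the number of squares; then F = 27 + x.
Edge–face incidences: 2E = 6·27 + 4·x = 162 + 4x.
Every vertex has degree 3, so 3V = 2E.
Euler: V − E + F = 2 ⇒ (2E)/3 − E + (27 + x) = 2.
Multiply by 6: 2·(2E) − 3·(2E) + 6·(27 + x) = 12, i.e. 162 + 6x − (162 + 4x) = 12.
Collecting terms: 2x = 12, so x = 6.
Then 2E = 162 + 4·6 = 186, so E = 93, V = 2E/3 = 62, F = 27 + 6 = 33.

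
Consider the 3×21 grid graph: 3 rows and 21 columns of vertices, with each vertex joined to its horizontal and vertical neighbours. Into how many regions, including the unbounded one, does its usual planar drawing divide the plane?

41

The grid has V = 3·21 = 63 vertices and E = 3·20 + 21·2 = 102 edges.
F = 2 − V + E = 2 − 63 + 102 = 41.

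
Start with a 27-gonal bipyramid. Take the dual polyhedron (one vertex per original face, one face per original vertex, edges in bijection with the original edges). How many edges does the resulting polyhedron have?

81

The base solid has V = 29, E = 81, F = 54.
The dual swaps V and F and preserves E: V′ = F = 54, E′ = E = 81, F′ = V = 29.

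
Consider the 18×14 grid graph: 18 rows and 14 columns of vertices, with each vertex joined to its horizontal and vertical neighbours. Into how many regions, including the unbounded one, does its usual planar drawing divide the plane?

222

The grid has V = 18·14 = 252 vertices and E = 18·13 + 14·17 = 472 edges.
F = 2 − V + E = 2 − 252 + 472 = 222.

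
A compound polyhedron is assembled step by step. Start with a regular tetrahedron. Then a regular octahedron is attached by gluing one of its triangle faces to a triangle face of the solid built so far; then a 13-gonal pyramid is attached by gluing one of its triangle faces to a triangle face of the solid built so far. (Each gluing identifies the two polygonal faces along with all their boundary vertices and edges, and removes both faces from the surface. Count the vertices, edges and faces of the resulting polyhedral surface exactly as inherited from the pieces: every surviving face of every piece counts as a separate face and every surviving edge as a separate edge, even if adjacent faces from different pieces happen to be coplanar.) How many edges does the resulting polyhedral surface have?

38

A regular tetrahedron: V=4, E=6, F=4.
Attach a regular octahedron (V=6, E=12, F=8) along a 3-gon: merge 3 vertices and 3 edges, delete both glued faces → V=7, E=15, F=10.
Attach a 13-gonal pyramid (V=14, E=26, F=14) along a 3-gon: merge 3 vertices and 3 edges, delete both glued faces → V=18, E=38, F=22.
Check: V − E + F = 18 − 38 + 22 = 2.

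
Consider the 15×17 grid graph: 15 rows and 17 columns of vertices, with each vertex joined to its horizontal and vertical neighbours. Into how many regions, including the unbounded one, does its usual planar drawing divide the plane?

The grid has V = 15·17 = 255 vertices and E = 15·16 + 17·14 = 478 edges.
F = 2 − V + E = 2 − 255 + 478 = 225.

225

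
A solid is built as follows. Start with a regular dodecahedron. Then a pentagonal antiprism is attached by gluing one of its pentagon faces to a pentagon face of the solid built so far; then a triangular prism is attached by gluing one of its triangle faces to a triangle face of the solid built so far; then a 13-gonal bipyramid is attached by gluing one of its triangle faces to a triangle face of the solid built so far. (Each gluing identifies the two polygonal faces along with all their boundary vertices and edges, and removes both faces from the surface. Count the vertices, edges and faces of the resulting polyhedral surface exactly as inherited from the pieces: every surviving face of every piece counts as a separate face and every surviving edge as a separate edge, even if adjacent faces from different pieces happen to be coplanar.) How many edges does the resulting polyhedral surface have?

A regular dodecahedron: V=20, E=30, F=12.
Attach a pentagonal antiprism (V=10, E=20, F=12) along a 5-gon: merge 5 vertices and 5 edges, delete both glued faces → V=25, E=45, F=22.
Attach a triangular prism (V=6, E=9, F=5) along a 3-gon: merge 3 vertices and 3 edges, delete both glued faces → V=28, E=51, F=25.
Attach a 13-gonal bipyramid (V=15, E=39, F=26) along a 3-gon: merge 3 vertices and 3 edges, delete both glued faces → V=40, E=87, F=49.
Check: V − E + F = 40 − 87 + 49 = 2.

87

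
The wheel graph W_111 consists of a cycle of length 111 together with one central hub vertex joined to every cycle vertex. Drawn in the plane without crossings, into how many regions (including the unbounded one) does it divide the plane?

W_111 has V = 111 + 1 = 112 vertices and E = 2·111 = 222 edges.
By Euler's formula F = 2 − V + E = 2 − 112 + 222 = 112.

112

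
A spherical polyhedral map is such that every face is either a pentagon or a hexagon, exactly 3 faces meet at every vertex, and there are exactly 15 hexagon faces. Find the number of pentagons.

Let x be the number of pentagons; then F = 15 + x.
Edge–face incidences: 2E = 6·15 + 5·x = 90 + 5x.
Every vertex has degree 3, so 3V = 2E.
Euler: V − E + F = 2 ⇒ (2E)/3 − E + (15 + x) = 2.
Multiply by 6: 2·(2E) − 3·(2E) + 6·(15 + x) = 12, i.e. 90 + 6x − (90 + 5x) = 12.
Collecting terms: x = 12.
Then 2E = 90 + 5·12 = 150, so E = 75, V = 2E/3 = 50, F = 15 + 12 = 27.

12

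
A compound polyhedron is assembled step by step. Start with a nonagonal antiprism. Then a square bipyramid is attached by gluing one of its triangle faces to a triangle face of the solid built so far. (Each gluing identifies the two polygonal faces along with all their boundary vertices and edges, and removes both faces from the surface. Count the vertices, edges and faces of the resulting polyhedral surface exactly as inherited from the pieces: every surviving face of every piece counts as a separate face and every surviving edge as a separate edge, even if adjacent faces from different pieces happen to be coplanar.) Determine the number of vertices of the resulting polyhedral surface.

21

A nonagonal antiprism: V=18, E=36, F=20.
Attach a square bipyramid (V=6, E=12, F=8) along a 3-gon: merge 3 vertices and 3 edges, delete both glued faces → V=21, E=45, F=26.
Check: V − E + F = 21 − 45 + 26 = 2.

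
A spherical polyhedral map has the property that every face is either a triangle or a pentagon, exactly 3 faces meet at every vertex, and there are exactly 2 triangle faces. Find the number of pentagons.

6

Let x be the number of pentagons; then F = 2 + x.
Edge–face incidences: 2E = 3·2 + 5·x = 6 + 5x.
Every vertex has degree 3, so 3V = 2E.
Euler: V − E + F = 2 ⇒ (2E)/3 − E + (2 + x) = 2.
Multiply by 6: 2·(2E) − 3·(2E) + 6·(2 + x) = 12, i.e. 12 + 6x − (6 + 5x) = 12.
Collecting terms: x + 6 = 12, so x = 6.
Then 2E = 6 + 5·6 = 36, so E = 18, V = 2E/3 = 12, F = 2 + 6 = 8.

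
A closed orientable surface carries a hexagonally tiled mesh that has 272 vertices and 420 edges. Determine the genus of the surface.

Every face is a hexagon and each edge borders two faces, so 6F = 2·420, giving F = 140.
χ = V − E + F = 272 − 420 + 140 = -8.
For a closed orientable surface χ = 2 − 2g, so g = (2 − (-8))/2 = 5.

5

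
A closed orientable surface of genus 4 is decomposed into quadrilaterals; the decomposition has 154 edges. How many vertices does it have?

χ = 2 − 2·4 = -6, and every face is a square so 4F = 2E.
F = 2E/4 = 77. Then V = -6 + E − F = -6 + 154 − 77 = 71.

71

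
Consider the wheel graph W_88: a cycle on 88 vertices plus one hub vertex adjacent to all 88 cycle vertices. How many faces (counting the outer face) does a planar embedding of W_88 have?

89

W_88 has V = 88 + 1 = 89 vertices and E = 2·88 = 176 edges.
By Euler's formula F = 2 − V + E = 2 − 89 + 176 = 89.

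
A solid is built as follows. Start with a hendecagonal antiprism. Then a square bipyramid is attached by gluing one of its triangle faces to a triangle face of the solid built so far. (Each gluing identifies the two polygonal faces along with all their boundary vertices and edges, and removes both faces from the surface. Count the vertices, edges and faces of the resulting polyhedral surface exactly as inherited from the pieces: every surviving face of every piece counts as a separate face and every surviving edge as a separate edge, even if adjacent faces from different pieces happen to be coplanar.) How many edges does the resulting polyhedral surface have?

A hendecagonal antiprism: V=22, E=44, F=24.
Attach a square bipyramid (V=6, E=12, F=8) along a 3-gon: merge 3 vertices and 3 edges, delete both glued faces → V=25, E=53, F=30.
Check: V − E + F = 25 − 53 + 30 = 2.

53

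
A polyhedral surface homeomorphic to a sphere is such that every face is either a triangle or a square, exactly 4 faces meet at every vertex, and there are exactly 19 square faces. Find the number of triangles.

8

Let x be the number of triangles; then F = 19 + x.
Edge–face incidences: 2E = 4·19 + 3·x = 76 + 3x.
Every vertex has degree 4, so 4V = 2E.
Euler: V − E + F = 2 ⇒ (2E)/4 − E + (19 + x) = 2.
Multiply by 8: 2·(2E) − 4·(2E) + 8·(19 + x) = 16, i.e. 152 + 8x − 2·(76 + 3x) = 16.
Collecting terms: 2x = 16, so x = 8.
Then 2E = 76 + 3·8 = 100, so E = 50, V = 2E/4 = 25, F = 19 + 8 = 27.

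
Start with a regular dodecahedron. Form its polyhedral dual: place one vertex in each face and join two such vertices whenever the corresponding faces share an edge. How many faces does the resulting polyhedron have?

The base solid has V = 20, E = 30, F = 12.
The dual swaps V and F and preserves E: V′ = F = 12, E′ = E = 30, F′ = V = 20.

20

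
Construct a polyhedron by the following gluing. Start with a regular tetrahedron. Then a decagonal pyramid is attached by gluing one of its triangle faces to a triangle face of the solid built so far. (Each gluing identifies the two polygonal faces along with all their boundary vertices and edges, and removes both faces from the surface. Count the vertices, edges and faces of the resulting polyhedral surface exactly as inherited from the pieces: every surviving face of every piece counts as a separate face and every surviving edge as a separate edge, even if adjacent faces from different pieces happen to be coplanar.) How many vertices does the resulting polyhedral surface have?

12

A regular tetrahedron: V=4, E=6, F=4.
Attach a decagonal pyramid (V=11, E=20, F=11) along a 3-gon: merge 3 vertices and 3 edges, delete both glued faces → V=12, E=23, F=13.
Check: V − E + F = 12 − 23 + 13 = 2.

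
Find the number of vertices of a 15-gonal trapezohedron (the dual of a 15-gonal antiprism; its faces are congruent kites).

32

The n-trapezohedron (dual of the n-antiprism) has V = 2·15 + 2 = 32, E = 4·15 = 60, F = 2·15 = 30.
Check: V − E + F = 32 − 60 + 30 = 2.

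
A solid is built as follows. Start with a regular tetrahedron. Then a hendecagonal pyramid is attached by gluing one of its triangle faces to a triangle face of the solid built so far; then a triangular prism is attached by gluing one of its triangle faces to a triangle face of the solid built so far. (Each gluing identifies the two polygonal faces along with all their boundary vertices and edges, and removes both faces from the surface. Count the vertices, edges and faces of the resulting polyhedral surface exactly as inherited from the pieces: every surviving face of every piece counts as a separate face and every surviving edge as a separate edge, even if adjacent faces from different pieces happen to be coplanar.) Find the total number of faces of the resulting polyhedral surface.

17

A regular tetrahedron: V=4, E=6, F=4.
Attach a hendecagonal pyramid (V=12, E=22, F=12) along a 3-gon: merge 3 vertices and 3 edges, delete both glued faces → V=13, E=25, F=14.
Attach a triangular prism (V=6, E=9, F=5) along a 3-gon: merge 3 vertices and 3 edges, delete both glued faces → V=16, E=31, F=17.
Check: V − E + F = 16 − 31 + 17 = 2.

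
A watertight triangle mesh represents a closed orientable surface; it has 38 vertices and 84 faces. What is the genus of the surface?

3

Every face is a triangle, so 2E = 3·84 = 252, giving E = 126.
χ = V − E + F = 38 − 126 + 84 = -4.
For a closed orientable surface χ = 2 − 2g, so g = (2 − (-4))/2 = 3.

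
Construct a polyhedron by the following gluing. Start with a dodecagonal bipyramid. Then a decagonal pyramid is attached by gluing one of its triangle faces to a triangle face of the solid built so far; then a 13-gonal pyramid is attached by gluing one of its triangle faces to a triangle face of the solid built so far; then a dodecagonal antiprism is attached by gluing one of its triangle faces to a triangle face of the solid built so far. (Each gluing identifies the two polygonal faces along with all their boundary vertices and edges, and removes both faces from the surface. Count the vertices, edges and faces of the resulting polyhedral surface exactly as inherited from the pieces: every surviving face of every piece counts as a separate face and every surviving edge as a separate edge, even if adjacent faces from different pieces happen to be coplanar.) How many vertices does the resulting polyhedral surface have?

A dodecagonal bipyramid: V=14, E=36, F=24.
Attach a decagonal pyramid (V=11, E=20, F=11) along a 3-gon: merge 3 vertices and 3 edges, delete both glued faces → V=22, E=53, F=33.
Attach a 13-gonal pyramid (V=14, E=26, F=14) along a 3-gon: merge 3 vertices and 3 edges, delete both glued faces → V=33, E=76, F=45.
Attach a dodecagonal antiprism (V=24, E=48, F=26) along a 3-gon: merge 3 vertices and 3 edges, delete both glued faces → V=54, E=121, F=69.
Check: V − E + F = 54 − 121 + 69 = 2.

54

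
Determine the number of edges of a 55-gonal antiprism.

220

An antiprism on an n-gon has two n-gon caps and 2n triangles: V = 2·55 = 110, E = 4·55 = 220, F = 2·55 + 2 = 112.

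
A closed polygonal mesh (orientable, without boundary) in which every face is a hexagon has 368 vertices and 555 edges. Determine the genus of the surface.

Every face is a hexagon and each edge borders two faces, so 6F = 2·555, giving F = 185.
χ = V − E + F = 368 − 555 + 185 = -2.
For a closed orientable surface χ = 2 − 2g, so g = (2 − (-2))/2 = 2.

2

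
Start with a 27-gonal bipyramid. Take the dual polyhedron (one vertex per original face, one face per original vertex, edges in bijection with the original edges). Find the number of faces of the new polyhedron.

29

The base solid has V = 29, E = 81, F = 54.
The dual swaps V and F and preserves E: V′ = F = 54, E′ = E = 81, F′ = V = 29.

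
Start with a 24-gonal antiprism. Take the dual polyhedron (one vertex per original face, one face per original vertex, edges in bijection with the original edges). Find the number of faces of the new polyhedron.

48

The base solid has V = 48, E = 96, F = 50.
The dual swaps V and F and preserves E: V′ = F = 50, E′ = E = 96, F′ = V = 48.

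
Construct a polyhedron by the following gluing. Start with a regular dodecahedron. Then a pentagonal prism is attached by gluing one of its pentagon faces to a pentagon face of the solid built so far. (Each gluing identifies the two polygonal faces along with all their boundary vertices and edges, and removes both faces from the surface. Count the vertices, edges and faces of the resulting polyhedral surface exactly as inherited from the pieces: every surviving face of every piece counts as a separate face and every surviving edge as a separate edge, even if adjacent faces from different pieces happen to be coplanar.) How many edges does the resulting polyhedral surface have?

A regular dodecahedron: V=20, E=30, F=12.
Attach a pentagonal prism (V=10, E=15, F=7) along a 5-gon: merge 5 vertices and 5 edges, delete both glued faces → V=25, E=40, F=17.
Check: V − E + F = 25 − 40 + 17 = 2.

40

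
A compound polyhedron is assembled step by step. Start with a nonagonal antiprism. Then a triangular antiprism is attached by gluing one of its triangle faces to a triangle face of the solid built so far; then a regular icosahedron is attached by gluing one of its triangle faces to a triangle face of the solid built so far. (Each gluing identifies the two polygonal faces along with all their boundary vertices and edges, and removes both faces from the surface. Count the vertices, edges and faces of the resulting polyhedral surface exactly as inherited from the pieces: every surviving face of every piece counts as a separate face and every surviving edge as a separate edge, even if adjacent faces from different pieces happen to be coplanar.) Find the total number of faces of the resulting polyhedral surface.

44

A nonagonal antiprism: V=18, E=36, F=20.
Attach a triangular antiprism (V=6, E=12, F=8) along a 3-gon: merge 3 vertices and 3 edges, delete both glued faces → V=21, E=45, F=26.
Attach a regular icosahedron (V=12, E=30, F=20) along a 3-gon: merge 3 vertices and 3 edges, delete both glued faces → V=30, E=72, F=44.
Check: V − E + F = 30 − 72 + 44 = 2.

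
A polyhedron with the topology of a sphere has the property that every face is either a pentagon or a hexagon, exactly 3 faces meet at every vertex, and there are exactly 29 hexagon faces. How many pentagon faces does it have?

12

Let x be the number of pentagons; then F = 29 + x.
Edge–face incidences: 2E = 6·29 + 5·x = 174 + 5x.
Every vertex has degree 3, so 3V = 2E.
Euler: V − E + F = 2 ⇒ (2E)/3 − E + (29 + x) = 2.
Multiply by 6: 2·(2E) − 3·(2E) + 6·(29 + x) = 12, i.e. 174 + 6x − (174 + 5x) = 12.
Collecting terms: x = 12.
Then 2E = 174 + 5·12 = 234, so E = 117, V = 2E/3 = 78, F = 29 + 12 = 41.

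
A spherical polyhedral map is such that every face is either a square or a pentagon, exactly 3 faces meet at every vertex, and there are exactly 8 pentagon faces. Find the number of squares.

Let x be the number of squares; then F = 8 + x.
Edge–face incidences: 2E = 5·8 + 4·x = 40 + 4x.
Every vertex has degree 3, so 3V = 2E.
Euler: V − E + F = 2 ⇒ (2E)/3 − E + (8 + x) = 2.
Multiply by 6: 2·(2E) − 3·(2E) + 6·(8 + x) = 12, i.e. 48 + 6x − (40 + 4x) = 12.
Collecting terms: 2x + 8 = 12, so 2x = 4, so x = 2.
Then 2E = 40 + 4·2 = 48, so E = 24, V = 2E/3 = 16, F = 8 + 2 = 10.

2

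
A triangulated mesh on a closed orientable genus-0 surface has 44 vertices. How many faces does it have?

84

χ = 2 − 2·0 = 2, and every face is a triangle so 3F = 2E.
V − E + F = 2 with E = 3F/2 gives 44 − (3/2 − 1)·F = 2, so F = 84 and E = 126.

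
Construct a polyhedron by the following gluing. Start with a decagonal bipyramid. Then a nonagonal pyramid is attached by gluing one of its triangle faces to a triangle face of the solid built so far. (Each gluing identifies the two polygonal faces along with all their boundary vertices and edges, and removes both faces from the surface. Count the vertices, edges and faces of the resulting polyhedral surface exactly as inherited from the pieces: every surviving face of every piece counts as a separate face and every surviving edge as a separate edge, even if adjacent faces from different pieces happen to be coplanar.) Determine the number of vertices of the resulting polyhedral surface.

19

A decagonal bipyramid: V=12, E=30, F=20.
Attach a nonagonal pyramid (V=10, E=18, F=10) along a 3-gon: merge 3 vertices and 3 edges, delete both glued faces → V=19, E=45, F=28.
Check: V − E + F = 19 − 45 + 28 = 2.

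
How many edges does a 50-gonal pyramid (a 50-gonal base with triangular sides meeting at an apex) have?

100

A pyramid on an n-gon base has one n-gon and n triangles: V = 50 + 1 = 51, E = 2·50 = 100, F = 50 + 1 = 51.
Check: V − E + F = 51 − 100 + 51 = 2.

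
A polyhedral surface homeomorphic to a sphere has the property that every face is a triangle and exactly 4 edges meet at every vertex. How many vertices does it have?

Each face has 3 edges and each edge borders two faces, so 2E = 3F.
Each vertex has degree 4, so 4V = 2E and hence V = 3F/4.
Euler: V − E + F = 2 ⇒ (3F/4) − (3F/2) + F = 2.
Multiply by 8: (6 − 12 + 8)F = 16, i.e. 2F = 16.
So F = 8, E = 3·8/2 = 12, V = 3·8/4 = 6.

6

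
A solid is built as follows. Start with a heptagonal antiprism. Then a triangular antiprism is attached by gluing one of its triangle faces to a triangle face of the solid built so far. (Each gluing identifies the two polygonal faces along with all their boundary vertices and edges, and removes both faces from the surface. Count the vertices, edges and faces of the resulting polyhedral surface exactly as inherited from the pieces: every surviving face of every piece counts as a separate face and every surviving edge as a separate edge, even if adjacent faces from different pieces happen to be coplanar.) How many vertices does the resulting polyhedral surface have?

A heptagonal antiprism: V=14, E=28, F=16.
Attach a triangular antiprism (V=6, E=12, F=8) along a 3-gon: merge 3 vertices and 3 edges, delete both glued faces → V=17, E=37, F=22.
Check: V − E + F = 17 − 37 + 22 = 2.

17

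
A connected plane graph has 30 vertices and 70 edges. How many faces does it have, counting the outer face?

Euler's formula for a connected plane graph: V − E + F = 2, so F = 2 − 30 + 70 = 42.

42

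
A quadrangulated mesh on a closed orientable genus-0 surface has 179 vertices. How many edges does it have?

354

χ = 2 − 2·0 = 2, and every face is a square so 4F = 2E.
V − E + F = 2 with E = 4F/2 gives 179 − (4/2 − 1)·F = 2, so F = 177 and E = 354.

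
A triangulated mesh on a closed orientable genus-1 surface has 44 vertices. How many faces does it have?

88

χ = 2 − 2·1 = 0, and every face is a triangle so 3F = 2E.
V − E + F = 0 with E = 3F/2 gives 44 − (3/2 − 1)·F = 0, so F = 88 and E = 132.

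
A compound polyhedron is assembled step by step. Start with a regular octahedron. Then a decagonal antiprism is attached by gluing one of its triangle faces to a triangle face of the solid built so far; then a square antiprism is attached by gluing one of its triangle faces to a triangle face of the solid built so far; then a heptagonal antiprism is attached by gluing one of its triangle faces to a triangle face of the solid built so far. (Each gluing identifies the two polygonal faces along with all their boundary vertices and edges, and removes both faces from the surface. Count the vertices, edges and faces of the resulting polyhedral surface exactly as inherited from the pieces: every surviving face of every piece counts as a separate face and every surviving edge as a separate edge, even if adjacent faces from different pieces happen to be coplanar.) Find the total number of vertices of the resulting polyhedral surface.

39

A regular octahedron: V=6, E=12, F=8.
Attach a decagonal antiprism (V=20, E=40, F=22) along a 3-gon: merge 3 vertices and 3 edges, delete both glued faces → V=23, E=49, F=28.
Attach a square antiprism (V=8, E=16, F=10) along a 3-gon: merge 3 vertices and 3 edges, delete both glued faces → V=28, E=62, F=36.
Attach a heptagonal antiprism (V=14, E=28, F=16) along a 3-gon: merge 3 vertices and 3 edges, delete both glued faces → V=39, E=87, F=50.
Check: V − E + F = 39 − 87 + 50 = 2.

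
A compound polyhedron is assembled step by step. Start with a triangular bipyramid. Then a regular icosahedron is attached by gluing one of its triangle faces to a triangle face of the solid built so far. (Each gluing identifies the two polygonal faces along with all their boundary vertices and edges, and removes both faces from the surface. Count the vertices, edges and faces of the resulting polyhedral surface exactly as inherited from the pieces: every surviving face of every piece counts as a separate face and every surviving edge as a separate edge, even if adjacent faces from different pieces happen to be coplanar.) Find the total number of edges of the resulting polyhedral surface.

A triangular bipyramid: V=5, E=9, F=6.
Attach a regular icosahedron (V=12, E=30, F=20) along a 3-gon: merge 3 vertices and 3 edges, delete both glued faces → V=14, E=36, F=24.
Check: V − E + F = 14 − 36 + 24 = 2.

36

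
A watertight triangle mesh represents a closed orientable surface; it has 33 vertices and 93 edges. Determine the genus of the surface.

0

Every face is a triangle and each edge borders two faces, so 3F = 2·93, giving F = 62.
χ = V − E + F = 33 − 93 + 62 = 2.
For a closed orientable surface χ = 2 − 2g, so g = (2 − (2))/2 = 0.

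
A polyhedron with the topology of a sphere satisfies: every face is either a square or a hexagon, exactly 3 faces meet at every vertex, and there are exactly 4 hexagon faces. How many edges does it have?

24

Let x be the number of squares; then F = 4 + x.
Edge–face incidences: 2E = 6·4 + 4·x = 24 + 4x.
Every vertex has degree 3, so 3V = 2E.
Euler: V − E + F = 2 ⇒ (2E)/3 − E + (4 + x) = 2.
Multiply by 6: 2·(2E) − 3·(2E) + 6·(4 + x) = 12, i.e. 24 + 6x − (24 + 4x) = 12.
Collecting terms: 2x = 12, so x = 6.
Then 2E = 24 + 4·6 = 48, so E = 24, V = 2E/3 = 16, F = 4 + 6 = 10.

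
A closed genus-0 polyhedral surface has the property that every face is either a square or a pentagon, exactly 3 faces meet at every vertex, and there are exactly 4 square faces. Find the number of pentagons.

Let x be the number of pentagons; then F = 4 + x.
Edge–face incidences: 2E = 4·4 + 5·x = 16 + 5x.
Every vertex has degree 3, so 3V = 2E.
Euler: V − E + F = 2 ⇒ (2E)/3 − E + (4 + x) = 2.
Multiply by 6: 2·(2E) − 3·(2E) + 6·(4 + x) = 12, i.e. 24 + 6x − (16 + 5x) = 12.
Collecting terms: x + 8 = 12, so x = 4.
Then 2E = 16 + 5·4 = 36, so E = 18, V = 2E/3 = 12, F = 4 + 4 = 8.

4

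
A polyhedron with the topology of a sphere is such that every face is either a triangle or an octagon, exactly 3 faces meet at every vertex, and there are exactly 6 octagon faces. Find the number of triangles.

8

Let x be the number of triangles; then F = 6 + x.
Edge–face incidences: 2E = 8·6 + 3·x = 48 + 3x.
Every vertex has degree 3, so 3V = 2E.
Euler: V − E + F = 2 ⇒ (2E)/3 − E + (6 + x) = 2.
Multiply by 6: 2·(2E) − 3·(2E) + 6·(6 + x) = 12, i.e. 36 + 6x − (48 + 3x) = 12.
Collecting terms: 3x − 12 = 12, so 3x = 24, so x = 8.
Then 2E = 48 + 3·8 = 72, so E = 36, V = 2E/3 = 24, F = 6 + 8 = 14.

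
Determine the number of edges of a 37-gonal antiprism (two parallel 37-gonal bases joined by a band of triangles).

148

An antiprism on an n-gon has two n-gon caps and 2n triangles: V = 2·37 = 74, E = 4·37 = 148, F = 2·37 + 2 = 76.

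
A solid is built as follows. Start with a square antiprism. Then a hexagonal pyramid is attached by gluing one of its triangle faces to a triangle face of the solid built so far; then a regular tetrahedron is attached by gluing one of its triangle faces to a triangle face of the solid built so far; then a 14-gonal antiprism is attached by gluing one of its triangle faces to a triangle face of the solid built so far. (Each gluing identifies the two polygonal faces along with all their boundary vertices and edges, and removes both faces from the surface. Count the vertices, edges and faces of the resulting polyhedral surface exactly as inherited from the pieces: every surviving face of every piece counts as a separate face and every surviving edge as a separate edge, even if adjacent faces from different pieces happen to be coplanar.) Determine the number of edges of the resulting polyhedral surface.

A square antiprism: V=8, E=16, F=10.
Attach a hexagonal pyramid (V=7, E=12, F=7) along a 3-gon: merge 3 vertices and 3 edges, delete both glued faces → V=12, E=25, F=15.
Attach a regular tetrahedron (V=4, E=6, F=4) along a 3-gon: merge 3 vertices and 3 edges, delete both glued faces → V=13, E=28, F=17.
Attach a 14-gonal antiprism (V=28, E=56, F=30) along a 3-gon: merge 3 vertices and 3 edges, delete both glued faces → V=38, E=81, F=45.
Check: V − E + F = 38 − 81 + 45 = 2.

81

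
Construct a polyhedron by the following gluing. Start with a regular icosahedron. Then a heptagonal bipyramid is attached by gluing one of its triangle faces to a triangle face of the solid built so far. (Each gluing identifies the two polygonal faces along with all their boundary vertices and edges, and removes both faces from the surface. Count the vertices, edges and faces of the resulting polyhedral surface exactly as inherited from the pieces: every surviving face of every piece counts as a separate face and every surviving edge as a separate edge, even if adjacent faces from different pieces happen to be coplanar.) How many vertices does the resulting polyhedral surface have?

A regular icosahedron: V=12, E=30, F=20.
Attach a heptagonal bipyramid (V=9, E=21, F=14) along a 3-gon: merge 3 vertices and 3 edges, delete both glued faces → V=18, E=48, F=32.
Check: V − E + F = 18 − 48 + 32 = 2.

18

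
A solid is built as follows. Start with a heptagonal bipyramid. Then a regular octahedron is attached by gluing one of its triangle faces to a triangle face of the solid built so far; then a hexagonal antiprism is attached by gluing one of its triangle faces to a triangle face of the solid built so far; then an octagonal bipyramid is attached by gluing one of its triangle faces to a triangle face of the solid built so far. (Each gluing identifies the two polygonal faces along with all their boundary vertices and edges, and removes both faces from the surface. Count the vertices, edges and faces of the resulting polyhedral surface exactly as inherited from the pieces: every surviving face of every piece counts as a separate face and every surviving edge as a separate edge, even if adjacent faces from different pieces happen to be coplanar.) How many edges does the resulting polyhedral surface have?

72

A heptagonal bipyramid: V=9, E=21, F=14.
Attach a regular octahedron (V=6, E=12, F=8) along a 3-gon: merge 3 vertices and 3 edges, delete both glued faces → V=12, E=30, F=20.
Attach a hexagonal antiprism (V=12, E=24, F=14) along a 3-gon: merge 3 vertices and 3 edges, delete both glued faces → V=21, E=51, F=32.
Attach an octagonal bipyramid (V=10, E=24, F=16) along a 3-gon: merge 3 vertices and 3 edges, delete both glued faces → V=28, E=72, F=46.
Check: V − E + F = 28 − 72 + 46 = 2.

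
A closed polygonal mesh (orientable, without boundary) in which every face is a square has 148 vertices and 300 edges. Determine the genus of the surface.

2

Every face is a square and each edge borders two faces, so 4F = 2·300, giving F = 150.
χ = V − E + F = 148 − 300 + 150 = -2.
For a closed orientable surface χ = 2 − 2g, so g = (2 − (-2))/2 = 2.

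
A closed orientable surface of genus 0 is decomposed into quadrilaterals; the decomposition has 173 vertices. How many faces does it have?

χ = 2 − 2·0 = 2, and every face is a square so 4F = 2E.
V − E + F = 2 with E = 4F/2 gives 173 − (4/2 − 1)·F = 2, so F = 171 and E = 342.

171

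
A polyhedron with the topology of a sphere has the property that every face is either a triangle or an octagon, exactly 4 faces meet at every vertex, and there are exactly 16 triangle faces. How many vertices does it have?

Let x be the number of octagons; then F = 16 + x.
Edge–face incidences: 2E = 3·16 + 8·x = 48 + 8x.
Every vertex has degree 4, so 4V = 2E.
Euler: V − E + F = 2 ⇒ (2E)/4 − E + (16 + x) = 2.
Multiply by 8: 2·(2E) − 4·(2E) + 8·(16 + x) = 16, i.e. 128 + 8x − 2·(48 + 8x) = 16.
Collecting terms: −8x + 32 = 16, so −8x = −16, so x = 2.
Then 2E = 48 + 8·2 = 64, so E = 32, V = 2E/4 = 16, F = 16 + 2 = 18.

16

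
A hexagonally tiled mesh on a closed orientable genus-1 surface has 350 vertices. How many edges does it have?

525

χ = 2 − 2·1 = 0, and every face is a hexagon so 6F = 2E.
V − E + F = 0 with E = 6F/2 gives 350 − (6/2 − 1)·F = 0, so F = 175 and E = 525.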